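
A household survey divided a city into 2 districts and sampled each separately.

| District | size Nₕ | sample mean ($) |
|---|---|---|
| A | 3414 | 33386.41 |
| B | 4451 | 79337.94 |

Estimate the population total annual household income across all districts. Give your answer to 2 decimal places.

A: 3414·33386.41 = 113981203.74
B: 4451·79337.94 = 353133170.94
τ̂ = Σ Nₕx̄ₕ = 467114374.68.

467114374.68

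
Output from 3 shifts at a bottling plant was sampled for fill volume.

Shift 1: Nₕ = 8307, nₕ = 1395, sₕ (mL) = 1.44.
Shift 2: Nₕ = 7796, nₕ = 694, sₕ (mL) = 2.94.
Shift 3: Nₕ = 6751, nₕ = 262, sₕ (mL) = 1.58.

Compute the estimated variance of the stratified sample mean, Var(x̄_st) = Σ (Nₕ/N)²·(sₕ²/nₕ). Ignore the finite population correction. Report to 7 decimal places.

0.0024771

N = 22854; Wₕ = Nₕ/N.
shift 1: (8307/22854)²·1.44²/1395 = 0.0001963879
shift 2: (7796/22854)²·2.94²/694 = 0.0014492870
shift 3: (6751/22854)²·1.58²/262 = 0.0008314280
Sum = 0.0024771030 → 0.0024771.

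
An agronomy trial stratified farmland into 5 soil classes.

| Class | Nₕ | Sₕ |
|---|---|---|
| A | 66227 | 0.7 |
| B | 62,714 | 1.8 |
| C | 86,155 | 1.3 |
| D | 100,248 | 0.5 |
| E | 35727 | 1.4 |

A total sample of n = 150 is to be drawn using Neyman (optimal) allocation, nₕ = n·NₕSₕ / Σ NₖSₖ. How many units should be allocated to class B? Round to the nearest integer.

Σ NₕSₕ = 66227·0.7 + 62714·1.8 + 86155·1.3 + 100248·0.5 + 35727·1.4 = 371387.4.
Share for B: 112885.2/371387.4 = 0.30396.
n_B = 150 × 0.30396 = 45.593... → 46.

46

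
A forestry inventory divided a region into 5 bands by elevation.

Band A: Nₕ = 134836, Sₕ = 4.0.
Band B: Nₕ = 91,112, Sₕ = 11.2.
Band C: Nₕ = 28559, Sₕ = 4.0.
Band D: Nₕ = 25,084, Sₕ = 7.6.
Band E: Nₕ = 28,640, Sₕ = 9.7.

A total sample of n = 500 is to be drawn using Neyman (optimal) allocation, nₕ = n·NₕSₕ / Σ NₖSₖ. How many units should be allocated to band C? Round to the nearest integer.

27

Σ NₕSₕ = 134836·4.0 + 91112·11.2 + 28559·4.0 + 25084·7.6 + 28640·9.7 = 2142480.8.
Share for C: 114236/2142480.8 = 0.05332.
n_C = 500 × 0.05332 = 26.660... → 27.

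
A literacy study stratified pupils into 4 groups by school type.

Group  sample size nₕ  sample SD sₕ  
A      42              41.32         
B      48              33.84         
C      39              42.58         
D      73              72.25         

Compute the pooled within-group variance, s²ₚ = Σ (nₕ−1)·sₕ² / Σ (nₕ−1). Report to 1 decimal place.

2871.5

A: (42−1)·41.32² = 41·1707.3424 = 70001.0384
B: (48−1)·33.84² = 47·1145.1456 = 53821.8432
C: (39−1)·42.58² = 38·1813.0564 = 68896.1432
D: (73−1)·72.25² = 72·5220.0625 = 375844.5
Numerator = 568563.5248; denominator = Σ(nₕ−1) = 198.
s²ₚ = 568563.5248/198 = 2871.533... → 2871.5.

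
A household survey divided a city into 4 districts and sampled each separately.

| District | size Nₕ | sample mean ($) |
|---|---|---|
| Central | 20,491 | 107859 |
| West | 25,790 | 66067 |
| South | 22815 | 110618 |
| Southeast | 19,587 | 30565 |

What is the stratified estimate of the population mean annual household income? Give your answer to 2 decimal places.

79343.65

x̄_st = (Σ Nₕx̄ₕ) / (Σ Nₕ) = (20491·107859 + 25790·66067 + 22815·110618 + 19587·30565) / 88683
= 7036433024 / 88683 = 79343.6513... → 79343.65.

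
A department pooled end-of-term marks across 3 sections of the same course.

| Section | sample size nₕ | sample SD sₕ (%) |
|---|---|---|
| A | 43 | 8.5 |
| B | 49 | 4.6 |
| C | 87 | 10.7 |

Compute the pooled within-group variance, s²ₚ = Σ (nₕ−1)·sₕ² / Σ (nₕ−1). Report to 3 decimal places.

78.956

A: (43−1)·8.5² = 42·72.25 = 3034.5
B: (49−1)·4.6² = 48·21.16 = 1015.68
C: (87−1)·10.7² = 86·114.49 = 9846.14
Numerator = 13896.32; denominator = Σ(nₕ−1) = 176.
s²ₚ = 13896.32/176 = 78.95636... → 78.956.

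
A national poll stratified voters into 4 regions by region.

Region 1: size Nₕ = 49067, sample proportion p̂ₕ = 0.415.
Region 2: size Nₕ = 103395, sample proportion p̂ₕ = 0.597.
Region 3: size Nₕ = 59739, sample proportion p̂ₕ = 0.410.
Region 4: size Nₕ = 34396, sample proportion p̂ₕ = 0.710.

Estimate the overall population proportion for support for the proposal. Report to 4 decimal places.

Wₕ = Nₕ/N with N = 246597: 0.1990, 0.4193, 0.2423, 0.1395.
p̂_st = 0.1990·0.415 + 0.4193·0.597 + 0.2423·0.410 + 0.1395·0.710 ≈ 0.531246... → 0.5312.

0.5312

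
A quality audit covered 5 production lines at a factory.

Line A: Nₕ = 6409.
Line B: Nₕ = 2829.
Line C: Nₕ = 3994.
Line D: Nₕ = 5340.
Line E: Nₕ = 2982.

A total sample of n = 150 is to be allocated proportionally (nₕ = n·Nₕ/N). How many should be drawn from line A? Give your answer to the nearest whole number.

Share of line A = 6409/21554 = 0.29735.
Allocate 150 × 0.29735 = 44.602... → 45.

45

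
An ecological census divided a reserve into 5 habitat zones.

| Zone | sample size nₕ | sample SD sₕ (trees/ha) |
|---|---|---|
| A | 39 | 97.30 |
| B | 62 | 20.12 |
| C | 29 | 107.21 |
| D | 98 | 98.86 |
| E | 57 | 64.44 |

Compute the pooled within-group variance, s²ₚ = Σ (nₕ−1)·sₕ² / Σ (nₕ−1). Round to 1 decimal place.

6738.7

A: (39−1)·97.30² = 38·9467.29 = 359757.02
B: (62−1)·20.12² = 61·404.8144 = 24693.6784
C: (29−1)·107.21² = 28·11493.9841 = 321831.5548
D: (98−1)·98.86² = 97·9773.2996 = 948010.0612
E: (57−1)·64.44² = 56·4152.5136 = 232540.7616
Numerator = 1886833.076; denominator = Σ(nₕ−1) = 280.
s²ₚ = 1886833.076/280 = 6738.690... → 6738.7.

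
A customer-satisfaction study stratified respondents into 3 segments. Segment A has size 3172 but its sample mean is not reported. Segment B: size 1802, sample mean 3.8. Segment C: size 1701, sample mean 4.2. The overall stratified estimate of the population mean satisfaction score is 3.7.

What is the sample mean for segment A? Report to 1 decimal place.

3.4

N = 3172 + 1802 + 1701 = 6675.
Overall total = μ·N = 3.7·6675 = 24697.5.
Subtract the known strata: 1802·3.8 + 1701·4.2 = 13991.8.
Remaining total for segment A: 24697.5 − 13991.8 = 10705.7.
Divide by its size: 10705.7 / 3172 = 3.375... → 3.4.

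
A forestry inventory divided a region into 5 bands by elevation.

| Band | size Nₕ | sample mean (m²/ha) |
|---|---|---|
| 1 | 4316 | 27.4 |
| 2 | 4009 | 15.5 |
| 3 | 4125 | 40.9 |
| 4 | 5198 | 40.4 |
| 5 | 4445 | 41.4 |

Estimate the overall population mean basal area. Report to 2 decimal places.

33.64

N = 4316 + 4009 + 4125 + 5198 + 4445 = 22093.
The stratified mean weights each stratum mean by its population share Nₕ/N.
Σ Nₕx̄ₕ = 4316·27.4 + 4009·15.5 + 4125·40.9 + 5198·40.4 + 4445·41.4 = 118258.4 + 62139.5 + 168712.5 + 209999.2 + 184023 = 743132.6.
Divide by N: 743132.6 / 22093 = 33.6366... → 33.64.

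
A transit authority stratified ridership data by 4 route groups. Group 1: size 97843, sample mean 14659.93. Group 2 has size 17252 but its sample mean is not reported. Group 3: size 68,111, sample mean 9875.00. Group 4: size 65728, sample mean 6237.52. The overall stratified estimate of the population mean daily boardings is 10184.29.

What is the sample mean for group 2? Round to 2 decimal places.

N = 97843 + 17252 + 68111 + 65728 = 248934.
Overall total = μ·N = 10184.29·248934 = 2535216046.86.
Subtract the known strata: 97843·14659.93 + 68111·9875.00 + 65728·6237.52 = 2516947370.55.
Remaining total for group 2: 2535216046.86 − 2516947370.55 = 18268676.31.
Divide by its size: 18268676.31 / 17252 = 1058.9309... → 1058.93.

1058.93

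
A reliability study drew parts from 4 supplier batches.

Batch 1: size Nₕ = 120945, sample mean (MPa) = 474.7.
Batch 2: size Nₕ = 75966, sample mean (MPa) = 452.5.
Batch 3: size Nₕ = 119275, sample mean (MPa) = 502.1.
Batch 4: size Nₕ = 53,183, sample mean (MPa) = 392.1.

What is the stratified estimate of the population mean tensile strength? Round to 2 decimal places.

467.09

x̄_st = (Σ Nₕx̄ₕ) / (Σ Nₕ) = (120945·474.7 + 75966·452.5 + 119275·502.1 + 53183·392.1) / 369369
= 172528238.3 / 369369 = 467.0891... → 467.09.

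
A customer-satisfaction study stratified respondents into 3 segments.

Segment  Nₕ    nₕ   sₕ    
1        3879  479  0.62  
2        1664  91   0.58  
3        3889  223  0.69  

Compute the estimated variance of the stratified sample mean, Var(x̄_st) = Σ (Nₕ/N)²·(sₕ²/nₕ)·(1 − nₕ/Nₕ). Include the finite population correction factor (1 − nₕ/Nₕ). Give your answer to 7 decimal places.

0.0005699

N = 9432. Term for each stratum: Wₕ²sₕ²/nₕ·(1−nₕ/Nₕ).
Var(x̄_st) = 0.0001189704 + 0.0001087650 + 0.0003421497 = 0.0005698851 → 0.0005699.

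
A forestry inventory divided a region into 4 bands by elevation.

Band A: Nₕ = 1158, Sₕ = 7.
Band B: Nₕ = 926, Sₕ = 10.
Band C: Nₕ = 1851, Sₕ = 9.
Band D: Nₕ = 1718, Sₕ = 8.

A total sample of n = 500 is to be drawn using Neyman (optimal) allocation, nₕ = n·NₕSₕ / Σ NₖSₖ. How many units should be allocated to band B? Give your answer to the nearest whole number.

97

Σ NₕSₕ = 1158·7 + 926·10 + 1851·9 + 1718·8 = 47769.
Share for B: 9260/47769 = 0.19385.
n_B = 500 × 0.19385 = 96.925... → 97.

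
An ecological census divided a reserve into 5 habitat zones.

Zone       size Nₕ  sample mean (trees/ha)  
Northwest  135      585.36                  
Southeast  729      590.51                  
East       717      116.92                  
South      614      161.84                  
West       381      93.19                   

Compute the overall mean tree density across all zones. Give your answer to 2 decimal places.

x̄_st = (Σ Nₕx̄ₕ) / (Σ Nₕ) = (135·585.36 + 729·590.51 + 717·116.92 + 614·161.84 + 381·93.19) / 2576
= 728212.18 / 2576 = 282.6911... → 282.69.

282.69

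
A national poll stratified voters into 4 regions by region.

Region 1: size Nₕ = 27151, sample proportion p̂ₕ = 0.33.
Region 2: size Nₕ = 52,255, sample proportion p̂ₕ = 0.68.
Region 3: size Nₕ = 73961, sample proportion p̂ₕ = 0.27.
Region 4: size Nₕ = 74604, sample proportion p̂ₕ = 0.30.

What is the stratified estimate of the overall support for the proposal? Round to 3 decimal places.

Wₕ = Nₕ/N with N = 227971: 0.1191, 0.2292, 0.3244, 0.3273.
p̂_st = 0.1191·0.33 + 0.2292·0.68 + 0.3244·0.27 + 0.3273·0.30 ≈ 0.38094... → 0.381.

0.381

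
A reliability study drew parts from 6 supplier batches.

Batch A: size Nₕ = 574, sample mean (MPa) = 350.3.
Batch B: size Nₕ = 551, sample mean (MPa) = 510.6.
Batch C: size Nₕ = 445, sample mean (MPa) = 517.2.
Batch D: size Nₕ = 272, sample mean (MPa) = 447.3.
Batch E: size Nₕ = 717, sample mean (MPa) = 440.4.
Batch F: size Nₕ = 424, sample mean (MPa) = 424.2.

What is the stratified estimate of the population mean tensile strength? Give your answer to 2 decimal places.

N = 2983; weights Wₕ = Nₕ/N = (0.1924, 0.1847, 0.1492, 0.0912, 0.2404, 0.1421).
x̄_st = Σ Wₕ·x̄ₕ = 0.1924·350.3 + 0.1847·510.6 + 0.1492·517.2 + 0.0912·447.3 + 0.2404·440.4 + 0.1421·424.2 ≈ 445.8129...
→ 445.81.

445.81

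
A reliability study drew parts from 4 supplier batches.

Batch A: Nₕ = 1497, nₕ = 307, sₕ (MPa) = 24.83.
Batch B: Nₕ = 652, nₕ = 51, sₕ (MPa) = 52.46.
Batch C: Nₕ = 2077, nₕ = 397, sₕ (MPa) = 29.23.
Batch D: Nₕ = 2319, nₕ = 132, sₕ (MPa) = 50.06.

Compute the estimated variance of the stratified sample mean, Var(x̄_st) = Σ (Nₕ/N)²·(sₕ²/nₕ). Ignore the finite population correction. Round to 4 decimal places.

3.2407

N = 6545; Wₕ = Nₕ/N.
batch A: (1497/6545)²·24.83²/307 = 0.1050605
batch B: (652/6545)²·52.46²/51 = 0.5355035
batch C: (2077/6545)²·29.23²/397 = 0.2167309
batch D: (2319/6545)²·50.06²/132 = 2.3833617
Sum = 3.2406565 → 3.2407.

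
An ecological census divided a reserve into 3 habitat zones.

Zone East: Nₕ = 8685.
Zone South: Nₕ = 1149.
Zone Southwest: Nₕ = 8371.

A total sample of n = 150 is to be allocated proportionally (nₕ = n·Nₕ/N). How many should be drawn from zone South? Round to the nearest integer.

9

N = 8685 + 1149 + 8371 = 18205.
n_South = 150·1149/18205 = 9.467... → 9.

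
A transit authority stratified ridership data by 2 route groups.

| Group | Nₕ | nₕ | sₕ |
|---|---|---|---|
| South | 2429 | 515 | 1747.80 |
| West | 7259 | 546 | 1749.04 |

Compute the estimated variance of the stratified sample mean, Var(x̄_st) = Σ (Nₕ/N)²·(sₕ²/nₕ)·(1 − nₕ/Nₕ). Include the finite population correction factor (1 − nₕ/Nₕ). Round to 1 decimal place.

N = 9688; Wₕ = Nₕ/N.
group South: (2429/9688)²·1747.80²/515·(1 − 515/2429) = 293.8173
group West: (7259/9688)²·1749.04²/546·(1 − 546/7259) = 2908.9217
Sum = 3202.7390 → 3202.7.

3202.7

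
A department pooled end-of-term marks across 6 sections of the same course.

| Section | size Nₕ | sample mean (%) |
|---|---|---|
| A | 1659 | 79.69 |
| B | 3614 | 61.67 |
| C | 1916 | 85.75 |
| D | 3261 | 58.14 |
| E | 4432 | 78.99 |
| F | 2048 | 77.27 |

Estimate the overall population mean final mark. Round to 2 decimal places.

71.90

N = 1659 + 3614 + 1916 + 3261 + 4432 + 2048 = 16930.
Weight each subgroup mean by Nₕ/N and sum.
Σ Nₕx̄ₕ = 1659·79.69 + 3614·61.67 + 1916·85.75 + 3261·58.14 + 4432·78.99 + 2048·77.27 = 132205.71 + 222875.38 + 164297 + 189594.54 + 350083.68 + 158248.96 = 1217305.27.
Divide by N: 1217305.27 / 16930 = 71.9023... → 71.90.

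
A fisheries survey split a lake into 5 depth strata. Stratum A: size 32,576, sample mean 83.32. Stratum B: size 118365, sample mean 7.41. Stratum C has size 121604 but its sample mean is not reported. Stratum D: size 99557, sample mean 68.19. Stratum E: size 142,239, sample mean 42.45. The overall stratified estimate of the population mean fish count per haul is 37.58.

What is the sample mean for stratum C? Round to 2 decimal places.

Σ Nₕx̄ₕ = N·μ, so 121604·x̄_C = 514341·37.58 − (32576·83.32 + 118365·7.41 + 99557·68.19 + 142239·42.45).
= 19328934.78 − 16418154.35 = 2910780.43.
x̄_C = 2910780.43 / 121604 = 23.9366... → 23.94.

23.94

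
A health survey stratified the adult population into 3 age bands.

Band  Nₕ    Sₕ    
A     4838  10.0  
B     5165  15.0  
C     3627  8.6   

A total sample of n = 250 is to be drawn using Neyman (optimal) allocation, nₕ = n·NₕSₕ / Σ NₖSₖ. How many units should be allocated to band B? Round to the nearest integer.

123

A: NₕSₕ = 4838·10.0 = 48380
B: NₕSₕ = 5165·15.0 = 77475
C: NₕSₕ = 3627·8.6 = 31192.2
Σ NₕSₕ = 157047.2.
n_B = 250·77475/157047.2 = 123.331... → 123.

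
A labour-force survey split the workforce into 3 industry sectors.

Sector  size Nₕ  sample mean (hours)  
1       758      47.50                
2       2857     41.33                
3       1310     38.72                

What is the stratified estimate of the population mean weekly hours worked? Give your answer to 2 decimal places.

41.59

N = 758 + 2857 + 1310 = 4925.
Weight each subgroup mean by Nₕ/N and sum.
Σ Nₕx̄ₕ = 758·47.50 + 2857·41.33 + 1310·38.72 = 36005 + 118079.81 + 50723.2 = 204808.01.
Divide by N: 204808.01 / 4925 = 41.5854... → 41.59.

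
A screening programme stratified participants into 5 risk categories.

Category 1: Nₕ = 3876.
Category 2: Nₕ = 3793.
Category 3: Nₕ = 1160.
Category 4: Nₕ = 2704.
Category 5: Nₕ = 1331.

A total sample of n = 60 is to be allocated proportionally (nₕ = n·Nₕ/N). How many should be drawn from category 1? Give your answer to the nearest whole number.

18

Share of category 1 = 3876/12864 = 0.30131.
Allocate 60 × 0.30131 = 18.078... → 18.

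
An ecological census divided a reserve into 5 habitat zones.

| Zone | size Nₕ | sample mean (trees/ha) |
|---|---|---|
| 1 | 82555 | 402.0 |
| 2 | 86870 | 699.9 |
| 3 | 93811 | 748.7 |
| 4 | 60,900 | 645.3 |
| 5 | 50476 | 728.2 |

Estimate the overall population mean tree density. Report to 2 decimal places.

x̄_st = (Σ Nₕx̄ₕ) / (Σ Nₕ) = (82555·402.0 + 86870·699.9 + 93811·748.7 + 60900·645.3 + 50476·728.2) / 374612
= 240279111.9 / 374612 = 641.4079... → 641.41.

641.41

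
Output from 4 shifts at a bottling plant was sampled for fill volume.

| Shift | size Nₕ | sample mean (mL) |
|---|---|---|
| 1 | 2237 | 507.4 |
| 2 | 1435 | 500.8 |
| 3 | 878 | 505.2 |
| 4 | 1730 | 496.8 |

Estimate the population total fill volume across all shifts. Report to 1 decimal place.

3156731.4

1: 2237·507.4 = 1135053.8
2: 1435·500.8 = 718648
3: 878·505.2 = 443565.6
4: 1730·496.8 = 859464
τ̂ = Σ Nₕx̄ₕ = 3156731.4.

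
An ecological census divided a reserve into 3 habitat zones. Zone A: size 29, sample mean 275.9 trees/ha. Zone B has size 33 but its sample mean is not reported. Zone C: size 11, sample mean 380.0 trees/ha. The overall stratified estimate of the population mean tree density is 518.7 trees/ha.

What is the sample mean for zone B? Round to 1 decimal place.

778.3

N = 29 + 33 + 11 = 73.
Overall total = μ·N = 518.7·73 = 37865.1.
Subtract the known strata: 29·275.9 + 11·380.0 = 12181.1.
Remaining total for zone B: 37865.1 − 12181.1 = 25684.
Divide by its size: 25684 / 33 = 778.303... → 778.3.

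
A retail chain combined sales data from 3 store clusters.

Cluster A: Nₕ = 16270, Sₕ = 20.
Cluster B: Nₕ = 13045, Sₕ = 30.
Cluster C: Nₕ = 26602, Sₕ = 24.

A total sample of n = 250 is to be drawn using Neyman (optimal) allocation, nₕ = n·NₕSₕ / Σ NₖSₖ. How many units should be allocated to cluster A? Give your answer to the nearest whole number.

Σ NₕSₕ = 16270·20 + 13045·30 + 26602·24 = 1355198.
Share for A: 325400/1355198 = 0.24011.
n_A = 250 × 0.24011 = 60.028... → 60.

60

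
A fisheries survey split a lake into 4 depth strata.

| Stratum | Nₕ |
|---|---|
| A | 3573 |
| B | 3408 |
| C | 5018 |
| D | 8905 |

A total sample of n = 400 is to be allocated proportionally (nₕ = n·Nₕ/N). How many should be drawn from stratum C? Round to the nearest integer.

N = 3573 + 3408 + 5018 + 8905 = 20904.
n_C = 400·5018/20904 = 96.020... → 96.

96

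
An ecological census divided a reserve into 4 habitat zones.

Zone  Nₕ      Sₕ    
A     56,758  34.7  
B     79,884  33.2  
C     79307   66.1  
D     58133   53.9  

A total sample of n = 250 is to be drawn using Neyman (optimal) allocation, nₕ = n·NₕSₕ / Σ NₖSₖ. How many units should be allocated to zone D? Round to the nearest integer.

A: NₕSₕ = 56758·34.7 = 1969502.6
B: NₕSₕ = 79884·33.2 = 2652148.8
C: NₕSₕ = 79307·66.1 = 5242192.7
D: NₕSₕ = 58133·53.9 = 3133368.7
Σ NₕSₕ = 12997212.8.
n_D = 250·3133368.7/12997212.8 = 60.270... → 60.

60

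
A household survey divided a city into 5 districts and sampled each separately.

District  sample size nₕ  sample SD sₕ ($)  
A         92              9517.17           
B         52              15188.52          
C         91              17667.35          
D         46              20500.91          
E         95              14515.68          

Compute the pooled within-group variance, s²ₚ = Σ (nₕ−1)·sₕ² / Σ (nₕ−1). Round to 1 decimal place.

234013694.6

Degrees of freedom: 91 + 51 + 90 + 45 + 94 = 371.
Σ(nₕ−1)sₕ² = 91·90576524.8089 + 51·230691139.7904 + 90·312135256.0225 + 45·420287310.8281 + 94·210704965.8624 = 86819080707.2754.
s²ₚ = 86819080707.2754 / 371 = 234013694.629... → 234013694.6.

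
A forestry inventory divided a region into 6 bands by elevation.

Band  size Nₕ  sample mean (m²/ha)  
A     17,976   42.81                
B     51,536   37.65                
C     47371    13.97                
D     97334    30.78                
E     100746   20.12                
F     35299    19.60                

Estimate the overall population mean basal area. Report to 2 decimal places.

N = 17976 + 51536 + 47371 + 97334 + 100746 + 35299 = 350262.
Weight each subgroup mean by Nₕ/N and sum.
Σ Nₕx̄ₕ = 17976·42.81 + 51536·37.65 + 47371·13.97 + 97334·30.78 + 100746·20.12 + 35299·19.60 = 769552.56 + 1940330.4 + 661772.87 + 2995940.52 + 2027009.52 + 691860.4 = 9086466.27.
Divide by N: 9086466.27 / 350262 = 25.9419... → 25.94.

25.94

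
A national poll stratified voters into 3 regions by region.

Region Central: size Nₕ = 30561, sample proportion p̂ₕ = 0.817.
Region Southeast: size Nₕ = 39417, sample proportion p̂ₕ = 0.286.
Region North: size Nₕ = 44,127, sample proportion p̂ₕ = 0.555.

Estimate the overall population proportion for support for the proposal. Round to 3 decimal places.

0.532

Wₕ = Nₕ/N with N = 114105: 0.2678, 0.3454, 0.3867.
p̂_st = 0.2678·0.817 + 0.3454·0.286 + 0.3867·0.555 ≈ 0.53225... → 0.532.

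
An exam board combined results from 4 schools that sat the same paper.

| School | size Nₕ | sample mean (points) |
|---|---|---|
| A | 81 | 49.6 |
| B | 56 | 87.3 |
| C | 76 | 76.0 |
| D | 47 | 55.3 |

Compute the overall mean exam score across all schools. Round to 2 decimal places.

N = 260; weights Wₕ = Nₕ/N = (0.3115, 0.2154, 0.2923, 0.1808).
x̄_st = Σ Wₕ·x̄ₕ = 0.3115·49.6 + 0.2154·87.3 + 0.2923·76.0 + 0.1808·55.3 ≈ 66.4673...
→ 66.47.

66.47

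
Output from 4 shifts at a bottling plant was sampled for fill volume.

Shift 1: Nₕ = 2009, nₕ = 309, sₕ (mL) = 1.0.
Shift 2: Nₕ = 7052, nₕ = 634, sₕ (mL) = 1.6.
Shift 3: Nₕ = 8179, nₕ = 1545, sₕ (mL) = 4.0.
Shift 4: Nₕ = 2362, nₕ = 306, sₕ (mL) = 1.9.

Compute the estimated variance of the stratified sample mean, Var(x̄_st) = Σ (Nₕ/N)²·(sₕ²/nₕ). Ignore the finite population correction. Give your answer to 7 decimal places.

N = 19602; Wₕ = Nₕ/N.
shift 1: (2009/19602)²·1.0²/309 = 0.0000339939
shift 2: (7052/19602)²·1.6²/634 = 0.0005226062
shift 3: (8179/19602)²·4.0²/1545 = 0.0018029810
shift 4: (2362/19602)²·1.9²/306 = 0.0001712950
Sum = 0.0025308761 → 0.0025309.

0.0025309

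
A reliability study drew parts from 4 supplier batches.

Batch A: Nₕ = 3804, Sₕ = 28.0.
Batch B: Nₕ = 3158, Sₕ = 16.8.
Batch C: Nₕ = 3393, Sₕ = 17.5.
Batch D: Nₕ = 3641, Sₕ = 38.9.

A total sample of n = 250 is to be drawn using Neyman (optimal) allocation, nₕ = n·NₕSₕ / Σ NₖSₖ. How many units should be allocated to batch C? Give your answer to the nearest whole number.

Σ NₕSₕ = 3804·28.0 + 3158·16.8 + 3393·17.5 + 3641·38.9 = 360578.8.
Share for C: 59377.5/360578.8 = 0.16467.
n_C = 250 × 0.16467 = 41.168... → 41.

41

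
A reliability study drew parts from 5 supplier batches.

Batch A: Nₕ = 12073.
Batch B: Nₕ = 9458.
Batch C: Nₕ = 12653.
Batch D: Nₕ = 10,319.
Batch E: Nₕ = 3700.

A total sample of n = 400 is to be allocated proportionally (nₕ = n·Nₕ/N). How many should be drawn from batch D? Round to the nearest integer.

86

Share of batch D = 10319/48203 = 0.21407.
Allocate 400 × 0.21407 = 85.630... → 86.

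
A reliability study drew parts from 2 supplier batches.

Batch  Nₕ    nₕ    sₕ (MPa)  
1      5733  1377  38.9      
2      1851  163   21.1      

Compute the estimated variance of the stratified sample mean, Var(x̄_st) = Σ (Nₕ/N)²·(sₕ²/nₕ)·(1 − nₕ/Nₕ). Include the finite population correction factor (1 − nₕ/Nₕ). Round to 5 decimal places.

N = 7584; Wₕ = Nₕ/N.
batch 1: (5733/7584)²·38.9²/1377·(1 − 1377/5733) = 0.47713187
batch 2: (1851/7584)²·21.1²/163·(1 − 163/1851) = 0.14837459
Sum = 0.62550646 → 0.62551.

0.62551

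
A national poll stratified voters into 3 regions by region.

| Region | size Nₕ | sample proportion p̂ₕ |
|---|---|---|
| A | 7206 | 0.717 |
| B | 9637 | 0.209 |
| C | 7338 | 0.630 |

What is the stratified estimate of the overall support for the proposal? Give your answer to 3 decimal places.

0.488

N = 7206 + 9637 + 7338 = 24181.
Overall proportion = Σ (Nₕ/N)·p̂ₕ.
Σ Nₕp̂ₕ = 5166.702 + 2014.133 + 4622.94 = 11803.775.
11803.775 / 24181 = 0.48814... → 0.488.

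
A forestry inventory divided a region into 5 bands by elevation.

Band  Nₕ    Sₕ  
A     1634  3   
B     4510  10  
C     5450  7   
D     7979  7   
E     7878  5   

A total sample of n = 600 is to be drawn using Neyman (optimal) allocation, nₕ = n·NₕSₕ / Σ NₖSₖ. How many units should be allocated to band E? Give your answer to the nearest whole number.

A: NₕSₕ = 1634·3 = 4902
B: NₕSₕ = 4510·10 = 45100
C: NₕSₕ = 5450·7 = 38150
D: NₕSₕ = 7979·7 = 55853
E: NₕSₕ = 7878·5 = 39390
Σ NₕSₕ = 183395.
n_E = 600·39390/183395 = 128.869... → 129.

129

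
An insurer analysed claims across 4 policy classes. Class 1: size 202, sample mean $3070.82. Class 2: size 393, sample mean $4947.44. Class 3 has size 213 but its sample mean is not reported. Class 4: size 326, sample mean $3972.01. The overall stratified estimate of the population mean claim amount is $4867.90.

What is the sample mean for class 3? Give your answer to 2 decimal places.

7796.59

N = 202 + 393 + 213 + 326 = 1134.
Overall total = μ·N = 4867.90·1134 = 5520198.6.
Subtract the known strata: 202·3070.82 + 393·4947.44 + 326·3972.01 = 3859524.82.
Remaining total for class 3: 5520198.6 − 3859524.82 = 1660673.78.
Divide by its size: 1660673.78 / 213 = 7796.5905... → 7796.59.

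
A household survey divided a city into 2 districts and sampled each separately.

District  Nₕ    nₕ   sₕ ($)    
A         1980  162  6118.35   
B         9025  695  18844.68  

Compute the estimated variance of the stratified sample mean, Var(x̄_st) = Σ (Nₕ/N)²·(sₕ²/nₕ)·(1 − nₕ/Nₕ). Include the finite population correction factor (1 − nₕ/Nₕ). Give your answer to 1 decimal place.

324047.3

N = 11005. Term for each stratum: Wₕ²sₕ²/nₕ·(1−nₕ/Nₕ).
Var(x̄_st) = 6868.0365 + 317179.3084 = 324047.3450 → 324047.3.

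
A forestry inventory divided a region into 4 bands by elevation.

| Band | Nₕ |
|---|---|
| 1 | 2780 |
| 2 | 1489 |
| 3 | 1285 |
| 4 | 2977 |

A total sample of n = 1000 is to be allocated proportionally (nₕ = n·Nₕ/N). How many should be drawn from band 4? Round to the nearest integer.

349

Share of band 4 = 2977/8531 = 0.34896.
Allocate 1000 × 0.34896 = 348.963... → 349.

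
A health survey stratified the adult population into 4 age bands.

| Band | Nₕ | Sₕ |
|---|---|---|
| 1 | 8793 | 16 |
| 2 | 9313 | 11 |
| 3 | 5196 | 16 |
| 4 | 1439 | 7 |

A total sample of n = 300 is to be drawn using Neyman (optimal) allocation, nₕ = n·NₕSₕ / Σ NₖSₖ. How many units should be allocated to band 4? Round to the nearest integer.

Σ NₕSₕ = 8793·16 + 9313·11 + 5196·16 + 1439·7 = 336340.
Share for 4: 10073/336340 = 0.02995.
n_4 = 300 × 0.02995 = 8.985... → 9.

9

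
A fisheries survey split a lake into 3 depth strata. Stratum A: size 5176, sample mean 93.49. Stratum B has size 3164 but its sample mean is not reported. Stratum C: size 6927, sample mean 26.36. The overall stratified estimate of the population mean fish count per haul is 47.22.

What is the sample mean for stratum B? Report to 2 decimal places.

17.20

N = 5176 + 3164 + 6927 = 15267.
Overall total = μ·N = 47.22·15267 = 720907.74.
Subtract the known strata: 5176·93.49 + 6927·26.36 = 666499.96.
Remaining total for stratum B: 720907.74 − 666499.96 = 54407.78.
Divide by its size: 54407.78 / 3164 = 17.1959... → 17.20.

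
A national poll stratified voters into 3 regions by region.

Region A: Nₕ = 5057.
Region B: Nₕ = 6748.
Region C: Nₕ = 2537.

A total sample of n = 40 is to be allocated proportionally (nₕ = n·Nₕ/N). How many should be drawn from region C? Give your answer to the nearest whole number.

Share of region C = 2537/14342 = 0.17689.
Allocate 40 × 0.17689 = 7.076... → 7.

7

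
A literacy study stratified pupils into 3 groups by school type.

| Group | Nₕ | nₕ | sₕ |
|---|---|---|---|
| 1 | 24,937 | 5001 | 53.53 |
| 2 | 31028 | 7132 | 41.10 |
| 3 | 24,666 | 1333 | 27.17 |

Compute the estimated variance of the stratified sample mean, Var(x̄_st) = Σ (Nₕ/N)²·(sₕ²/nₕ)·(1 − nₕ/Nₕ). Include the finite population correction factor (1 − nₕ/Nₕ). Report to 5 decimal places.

N = 80631. Term for each stratum: Wₕ²sₕ²/nₕ·(1−nₕ/Nₕ).
Var(x̄_st) = 0.04381429 + 0.02701141 + 0.04902463 = 0.11985033 → 0.11985.

0.11985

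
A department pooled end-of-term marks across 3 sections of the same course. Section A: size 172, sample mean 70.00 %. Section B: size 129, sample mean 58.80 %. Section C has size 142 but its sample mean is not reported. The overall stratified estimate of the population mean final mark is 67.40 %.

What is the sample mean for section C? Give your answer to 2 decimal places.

Σ Nₕx̄ₕ = N·μ, so 142·x̄_C = 443·67.40 − (172·70.00 + 129·58.80).
= 29858.2 − 19625.2 = 10233.
x̄_C = 10233 / 142 = 72.0634... → 72.06.

72.06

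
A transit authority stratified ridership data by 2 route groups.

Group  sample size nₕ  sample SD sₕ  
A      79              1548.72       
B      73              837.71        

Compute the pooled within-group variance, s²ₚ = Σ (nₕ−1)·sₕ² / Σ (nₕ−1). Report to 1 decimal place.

A: (79−1)·1548.72² = 78·2398533.6384 = 187085623.7952
B: (73−1)·837.71² = 72·701758.0441 = 50526579.1752
Numerator = 237612202.9704; denominator = Σ(nₕ−1) = 150.
s²ₚ = 237612202.9704/150 = 1584081.353... → 1584081.4.

1584081.4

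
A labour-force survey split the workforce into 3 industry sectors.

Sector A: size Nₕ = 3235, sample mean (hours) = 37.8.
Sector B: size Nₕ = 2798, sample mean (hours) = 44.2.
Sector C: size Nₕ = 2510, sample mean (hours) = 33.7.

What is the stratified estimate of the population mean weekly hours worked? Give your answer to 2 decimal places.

N = 3235 + 2798 + 2510 = 8543.
The stratified mean weights each stratum mean by its population share Nₕ/N.
Σ Nₕx̄ₕ = 3235·37.8 + 2798·44.2 + 2510·33.7 = 122283 + 123671.6 + 84587 = 330541.6.
Divide by N: 330541.6 / 8543 = 38.6915... → 38.69.

38.69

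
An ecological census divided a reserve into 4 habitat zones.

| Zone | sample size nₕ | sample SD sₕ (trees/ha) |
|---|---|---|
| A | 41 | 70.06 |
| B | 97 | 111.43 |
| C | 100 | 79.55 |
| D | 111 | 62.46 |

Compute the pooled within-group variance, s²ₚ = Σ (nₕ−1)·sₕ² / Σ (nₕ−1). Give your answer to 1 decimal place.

Degrees of freedom: 40 + 96 + 99 + 110 = 345.
Σ(nₕ−1)sₕ² = 40·4908.4036 + 96·12416.6449 + 99·6328.2025 + 110·3901.2516 = 2443963.7779.
s²ₚ = 2443963.7779 / 345 = 7083.953... → 7084.0.

7084.0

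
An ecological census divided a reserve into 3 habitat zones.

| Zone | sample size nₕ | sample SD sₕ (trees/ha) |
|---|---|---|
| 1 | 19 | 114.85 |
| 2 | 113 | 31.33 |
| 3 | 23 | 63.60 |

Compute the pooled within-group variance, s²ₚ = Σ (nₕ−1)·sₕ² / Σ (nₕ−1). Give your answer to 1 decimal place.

1: (19−1)·114.85² = 18·13190.5225 = 237429.405
2: (113−1)·31.33² = 112·981.5689 = 109935.7168
3: (23−1)·63.60² = 22·4044.96 = 88989.12
Numerator = 436354.2418; denominator = Σ(nₕ−1) = 152.
s²ₚ = 436354.2418/152 = 2870.752... → 2870.8.

2870.8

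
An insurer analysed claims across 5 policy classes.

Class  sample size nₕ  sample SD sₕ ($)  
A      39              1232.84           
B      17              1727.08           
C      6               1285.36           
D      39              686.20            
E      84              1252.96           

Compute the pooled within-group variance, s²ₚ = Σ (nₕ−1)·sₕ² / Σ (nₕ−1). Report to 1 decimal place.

1455206.3

A: (39−1)·1232.84² = 38·1519894.4656 = 57755989.6928
B: (17−1)·1727.08² = 16·2982805.3264 = 47724885.2224
C: (6−1)·1285.36² = 5·1652150.3296 = 8260751.648
D: (39−1)·686.20² = 38·470870.44 = 17893076.72
E: (84−1)·1252.96² = 83·1569908.7616 = 130302427.2128
Numerator = 261937130.496; denominator = Σ(nₕ−1) = 180.
s²ₚ = 261937130.496/180 = 1455206.281... → 1455206.3.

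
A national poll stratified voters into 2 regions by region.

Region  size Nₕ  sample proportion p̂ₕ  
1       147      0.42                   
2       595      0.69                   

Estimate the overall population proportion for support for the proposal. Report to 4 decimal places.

Wₕ = Nₕ/N with N = 742: 0.1981, 0.8019.
p̂_st = 0.1981·0.42 + 0.8019·0.69 ≈ 0.636509... → 0.6365.

0.6365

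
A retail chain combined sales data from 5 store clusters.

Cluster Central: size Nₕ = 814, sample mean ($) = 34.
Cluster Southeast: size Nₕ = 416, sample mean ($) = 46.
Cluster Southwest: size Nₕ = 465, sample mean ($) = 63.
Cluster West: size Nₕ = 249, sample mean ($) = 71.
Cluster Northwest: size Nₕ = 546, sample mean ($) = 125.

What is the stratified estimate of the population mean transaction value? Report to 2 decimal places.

x̄_st = (Σ Nₕx̄ₕ) / (Σ Nₕ) = (814·34 + 416·46 + 465·63 + 249·71 + 546·125) / 2490
= 162036 / 2490 = 65.0747... → 65.07.

65.07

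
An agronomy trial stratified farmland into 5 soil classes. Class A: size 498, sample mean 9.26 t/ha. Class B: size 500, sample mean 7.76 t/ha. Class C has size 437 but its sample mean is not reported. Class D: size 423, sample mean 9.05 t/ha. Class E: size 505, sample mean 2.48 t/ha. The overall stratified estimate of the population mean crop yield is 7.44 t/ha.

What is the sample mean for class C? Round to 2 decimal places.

9.17

Σ Nₕx̄ₕ = N·μ, so 437·x̄_C = 2363·7.44 − (498·9.26 + 500·7.76 + 423·9.05 + 505·2.48).
= 17580.72 − 13572.03 = 4008.69.
x̄_C = 4008.69 / 437 = 9.1732... → 9.17.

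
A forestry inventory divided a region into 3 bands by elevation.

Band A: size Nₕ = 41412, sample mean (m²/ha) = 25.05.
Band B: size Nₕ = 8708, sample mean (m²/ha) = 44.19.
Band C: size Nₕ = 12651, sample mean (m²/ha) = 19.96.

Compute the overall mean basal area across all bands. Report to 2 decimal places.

26.68

x̄_st = (Σ Nₕx̄ₕ) / (Σ Nₕ) = (41412·25.05 + 8708·44.19 + 12651·19.96) / 62771
= 1674691.08 / 62771 = 26.6794... → 26.68.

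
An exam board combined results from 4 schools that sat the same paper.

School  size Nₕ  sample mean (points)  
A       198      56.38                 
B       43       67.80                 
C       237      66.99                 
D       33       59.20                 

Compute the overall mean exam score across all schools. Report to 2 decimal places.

N = 511; weights Wₕ = Nₕ/N = (0.3875, 0.0841, 0.4638, 0.0646).
x̄_st = Σ Wₕ·x̄ₕ = 0.3875·56.38 + 0.0841·67.80 + 0.4638·66.99 + 0.0646·59.20 ≈ 62.4440...
→ 62.44.

62.44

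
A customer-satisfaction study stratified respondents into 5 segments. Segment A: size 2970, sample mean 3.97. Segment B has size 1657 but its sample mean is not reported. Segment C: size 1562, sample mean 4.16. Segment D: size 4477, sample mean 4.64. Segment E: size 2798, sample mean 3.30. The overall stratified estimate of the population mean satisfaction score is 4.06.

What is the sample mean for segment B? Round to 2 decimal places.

Σ Nₕx̄ₕ = N·μ, so 1657·x̄_B = 13464·4.06 − (2970·3.97 + 1562·4.16 + 4477·4.64 + 2798·3.30).
= 54663.84 − 48295.5 = 6368.34.
x̄_B = 6368.34 / 1657 = 3.8433... → 3.84.

3.84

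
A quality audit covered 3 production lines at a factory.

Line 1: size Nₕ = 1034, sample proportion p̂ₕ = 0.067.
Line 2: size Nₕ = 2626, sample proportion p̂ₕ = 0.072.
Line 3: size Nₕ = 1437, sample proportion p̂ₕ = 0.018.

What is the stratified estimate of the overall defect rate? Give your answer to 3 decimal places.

0.056

Wₕ = Nₕ/N with N = 5097: 0.2029, 0.5152, 0.2819.
p̂_st = 0.2029·0.067 + 0.5152·0.072 + 0.2819·0.018 ≈ 0.05576... → 0.056.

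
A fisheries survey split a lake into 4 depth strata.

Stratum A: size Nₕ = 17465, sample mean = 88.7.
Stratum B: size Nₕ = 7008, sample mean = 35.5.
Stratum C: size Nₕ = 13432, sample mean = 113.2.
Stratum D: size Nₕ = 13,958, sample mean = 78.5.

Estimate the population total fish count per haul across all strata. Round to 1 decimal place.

Estimate total by summing Nₕ·x̄ₕ over strata.
17465·88.7 + 7008·35.5 + 13432·113.2 + 13958·78.5 = 1549145.5 + 248784 + 1520502.4 + 1095703 = 4414134.9.

4414134.9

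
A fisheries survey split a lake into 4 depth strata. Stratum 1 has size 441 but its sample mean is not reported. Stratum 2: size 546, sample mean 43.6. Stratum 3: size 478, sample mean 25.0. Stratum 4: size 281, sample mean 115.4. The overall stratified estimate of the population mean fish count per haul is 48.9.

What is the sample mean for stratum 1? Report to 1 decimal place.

Σ Nₕx̄ₕ = N·μ, so 441·x̄_1 = 1746·48.9 − (546·43.6 + 478·25.0 + 281·115.4).
= 85379.4 − 68183 = 17196.4.
x̄_1 = 17196.4 / 441 = 38.994... → 39.0.

39.0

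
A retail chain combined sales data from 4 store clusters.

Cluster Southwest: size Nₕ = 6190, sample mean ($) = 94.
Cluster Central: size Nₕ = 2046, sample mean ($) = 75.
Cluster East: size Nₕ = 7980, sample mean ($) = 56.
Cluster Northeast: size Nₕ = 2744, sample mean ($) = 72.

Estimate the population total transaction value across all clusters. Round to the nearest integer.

Southwest: 6190·94 = 581860
Central: 2046·75 = 153450
East: 7980·56 = 446880
Northeast: 2744·72 = 197568
τ̂ = Σ Nₕx̄ₕ = 1379758.

1379758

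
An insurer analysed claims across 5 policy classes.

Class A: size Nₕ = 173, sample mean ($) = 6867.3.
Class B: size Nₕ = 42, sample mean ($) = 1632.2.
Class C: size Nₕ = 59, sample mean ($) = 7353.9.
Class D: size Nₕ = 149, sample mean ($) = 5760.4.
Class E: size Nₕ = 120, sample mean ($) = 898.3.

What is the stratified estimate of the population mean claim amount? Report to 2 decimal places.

N = 173 + 42 + 59 + 149 + 120 = 543.
Overall mean = Σ (Nₕ/N)·x̄ₕ — weight by population share, not a simple average.
Σ Nₕx̄ₕ = 173·6867.3 + 42·1632.2 + 59·7353.9 + 149·5760.4 + 120·898.3 = 1188042.9 + 68552.4 + 433880.1 + 858299.6 + 107796 = 2656571.
Divide by N: 2656571 / 543 = 4892.3959... → 4892.40.

4892.40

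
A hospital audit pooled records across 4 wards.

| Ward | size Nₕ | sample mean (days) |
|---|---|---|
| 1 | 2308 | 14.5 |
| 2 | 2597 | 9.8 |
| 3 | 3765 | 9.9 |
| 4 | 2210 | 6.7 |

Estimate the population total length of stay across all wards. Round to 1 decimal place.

110997.1

1: 2308·14.5 = 33466
2: 2597·9.8 = 25450.6
3: 3765·9.9 = 37273.5
4: 2210·6.7 = 14807
τ̂ = Σ Nₕx̄ₕ = 110997.1.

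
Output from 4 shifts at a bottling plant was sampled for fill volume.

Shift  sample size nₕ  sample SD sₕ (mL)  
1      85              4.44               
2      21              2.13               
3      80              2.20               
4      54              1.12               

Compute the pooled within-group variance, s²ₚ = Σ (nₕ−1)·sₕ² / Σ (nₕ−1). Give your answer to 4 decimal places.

9.3031

1: (85−1)·4.44² = 84·19.7136 = 1655.9424
2: (21−1)·2.13² = 20·4.5369 = 90.738
3: (80−1)·2.20² = 79·4.84 = 382.36
4: (54−1)·1.12² = 53·1.2544 = 66.4832
Numerator = 2195.5236; denominator = Σ(nₕ−1) = 236.
s²ₚ = 2195.5236/236 = 9.303066... → 9.3031.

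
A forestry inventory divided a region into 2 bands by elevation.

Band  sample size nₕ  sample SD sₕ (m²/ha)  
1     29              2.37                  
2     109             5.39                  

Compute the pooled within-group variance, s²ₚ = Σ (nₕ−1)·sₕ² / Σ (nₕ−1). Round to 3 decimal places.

24.227

Degrees of freedom: 28 + 108 = 136.
Σ(nₕ−1)sₕ² = 28·5.6169 + 108·29.0521 = 3294.9.
s²ₚ = 3294.9 / 136 = 24.22721... → 24.227.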